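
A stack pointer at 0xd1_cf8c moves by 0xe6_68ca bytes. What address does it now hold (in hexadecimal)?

0x1b83856

Add column by column in base 16, right to left:
  c+a = 6 carry 1
  8+c+1 = 5 carry 1
  f+8+1 = 8 carry 1
  c+6+1 = 3 carry 1
  1+6+1 = 8
  d+e = b carry 1
  final carry 1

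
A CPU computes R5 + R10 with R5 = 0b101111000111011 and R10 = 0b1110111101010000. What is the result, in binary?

Add column by column in base 2, right to left:
  1+0 = 1
  1+0 = 1
  0+0 = 0
  1+0 = 1
  1+1 = 0 carry 1
  1+0+1 = 0 carry 1
  0+1+1 = 0 carry 1
  0+0+1 = 1
  0+1 = 1
  1+1 = 0 carry 1
  1+1+1 = 1 carry 1
  1+1+1 = 1 carry 1
  1+0+1 = 0 carry 1
  0+1+1 = 0 carry 1
  1+1+1 = 1 carry 1
  0+1+1 = 0 carry 1
  final carry 1

0b10100110110001011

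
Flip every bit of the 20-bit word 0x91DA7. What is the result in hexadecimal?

0x6E258

Each hex digit d becomes F−d:
  9→6, 1→E, D→2, A→5, 7→8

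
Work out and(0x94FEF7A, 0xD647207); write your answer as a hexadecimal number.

AND each hex digit independently (no carries):
  9&D=9, 4&6=4, F&4=4, E&7=6, F&2=2, 7&0=0, A&7=2

0x9446202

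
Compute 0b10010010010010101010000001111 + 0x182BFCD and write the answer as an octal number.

0o2363011734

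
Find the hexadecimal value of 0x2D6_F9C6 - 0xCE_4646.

Subtract column by column in base 16:
  6-6 → 0
  C-4 → 8
  9-6 → 3
  F-4 → B
  6-E → 8 (borrow)
  D-C-1 → 0
  2-0 → 2

0x208B380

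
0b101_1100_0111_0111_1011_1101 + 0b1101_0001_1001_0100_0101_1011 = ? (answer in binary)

Add column by column in base 2, right to left:
  1+1 = 0 carry 1
  0+1+1 = 0 carry 1
  1+0+1 = 0 carry 1
  1+1+1 = 1 carry 1
  1+1+1 = 1 carry 1
  1+0+1 = 0 carry 1
  0+1+1 = 0 carry 1
  1+0+1 = 0 carry 1
  1+0+1 = 0 carry 1
  1+0+1 = 0 carry 1
  1+1+1 = 1 carry 1
  0+0+1 = 1
  1+1 = 0 carry 1
  1+0+1 = 0 carry 1
  1+0+1 = 0 carry 1
  0+1+1 = 0 carry 1
  0+1+1 = 0 carry 1
  0+0+1 = 1
  1+0 = 1
  1+0 = 1
  1+1 = 0 carry 1
  0+0+1 = 1
  1+1 = 0 carry 1
  0+1+1 = 0 carry 1
  final carry 1

0b1001011100000110000011000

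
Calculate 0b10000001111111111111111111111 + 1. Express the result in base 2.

The trailing 22 digits are 1 (max in base 2), so adding 1 cascades: they roll to 0 and the next digit up increments.

0b10000010000000000000000000000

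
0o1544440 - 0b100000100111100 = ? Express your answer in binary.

0o1544440 = 0b1101100100100100000 in binary.
Subtract column by column in base 2:
  0-0 → 0
  0-0 → 0
  0-1 → 1 (borrow)
  0-1-1 → 0 (borrow)
  0-1-1 → 0 (borrow)
  1-1-1 → 1 (borrow)
  0-0-1 → 1 (borrow)
  0-0-1 → 1 (borrow)
  1-1-1 → 1 (borrow)
  0-0-1 → 1 (borrow)
  0-0-1 → 1 (borrow)
  1-0-1 → 0
  0-0 → 0
  0-0 → 0
  1-1 → 0
  1-0 → 1
  0-0 → 0
  1-0 → 1
  1-0 → 1

0b1101000011111100100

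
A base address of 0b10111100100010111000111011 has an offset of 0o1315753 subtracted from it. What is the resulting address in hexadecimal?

0x2EC9250

0b10111100100010111000111011 = 0x2F22E3B in hexadecimal.
0o1315753 = 0x59BEB in hexadecimal.
Subtract column by column in base 16:
  B-B → 0
  3-E → 5 (borrow)
  E-B-1 → 2
  2-9 → 9 (borrow)
  2-5-1 → C (borrow)
  F-0-1 → E
  2-0 → 2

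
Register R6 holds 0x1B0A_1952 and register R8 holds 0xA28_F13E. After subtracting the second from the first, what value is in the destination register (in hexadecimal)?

Subtract column by column in base 16:
  2-E → 4 (borrow)
  5-3-1 → 1
  9-1 → 8
  1-F → 2 (borrow)
  A-8-1 → 1
  0-2 → E (borrow)
  B-A-1 → 0
  1-0 → 1

0x10E12814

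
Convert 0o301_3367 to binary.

0b11000001011011110111

Each octal digit is 3 bits: 3=011 0=000 1=001 3=011 3=011 6=110 7=111.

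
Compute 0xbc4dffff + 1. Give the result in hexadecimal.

The trailing 4 digits are F (max in base 16), so adding 1 cascades: they roll to 0 and the next digit up increments.

0xbc4e0000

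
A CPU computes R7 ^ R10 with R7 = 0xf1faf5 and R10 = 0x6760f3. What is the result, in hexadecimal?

0x969a06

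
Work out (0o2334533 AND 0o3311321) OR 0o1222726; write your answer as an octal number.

0o2334533 AND 0o3311321 = 0o2310121.
Then OR with 0o1222726.

0o3332727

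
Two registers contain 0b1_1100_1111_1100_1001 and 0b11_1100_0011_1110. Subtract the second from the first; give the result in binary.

0b11001001110001011

Subtract column by column in base 2:
  1-0 → 1
  0-1 → 1 (borrow)
  0-1-1 → 0 (borrow)
  1-1-1 → 1 (borrow)
  0-1-1 → 0 (borrow)
  0-1-1 → 0 (borrow)
  1-0-1 → 0
  1-0 → 1
  1-0 → 1
  1-0 → 1
  1-1 → 0
  1-1 → 0
  0-1 → 1 (borrow)
  0-1-1 → 0 (borrow)
  1-0-1 → 0
  1-0 → 1
  1-0 → 1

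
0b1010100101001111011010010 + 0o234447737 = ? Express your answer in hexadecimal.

0b1010100101001111011010010 = 0x1529ED2 in hexadecimal.
0o234447737 = 0x2724FDF in hexadecimal.
Add column by column in base 16, right to left:
  2+F = 1 carry 1
  D+D+1 = B carry 1
  E+F+1 = E carry 1
  9+4+1 = E
  2+2 = 4
  5+7 = C
  1+2 = 3

0x3C4EEB1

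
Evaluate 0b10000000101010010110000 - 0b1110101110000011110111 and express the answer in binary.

0b1010111001110111001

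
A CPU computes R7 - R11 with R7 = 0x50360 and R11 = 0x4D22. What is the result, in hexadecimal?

0x4B63E

Subtract column by column in base 16:
  0-2 → E (borrow)
  6-2-1 → 3
  3-D → 6 (borrow)
  0-4-1 → B (borrow)
  5-0-1 → 4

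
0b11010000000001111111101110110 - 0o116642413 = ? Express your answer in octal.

0o3061335153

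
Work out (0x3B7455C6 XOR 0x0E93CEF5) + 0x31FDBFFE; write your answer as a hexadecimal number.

0x67E55B31

First 0x3B7455C6 XOR 0x0E93CEF5 = 0x35E79B33.
Add column by column in base 16, right to left:
  3+E = 1 carry 1
  3+F+1 = 3 carry 1
  B+F+1 = B carry 1
  9+B+1 = 5 carry 1
  7+D+1 = 5 carry 1
  E+F+1 = E carry 1
  5+1+1 = 7
  3+3 = 6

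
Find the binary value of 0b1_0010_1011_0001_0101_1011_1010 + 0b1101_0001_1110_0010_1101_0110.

Add column by column in base 2, right to left:
  0+0 = 0
  1+1 = 0 carry 1
  0+1+1 = 0 carry 1
  1+0+1 = 0 carry 1
  1+1+1 = 1 carry 1
  1+0+1 = 0 carry 1
  0+1+1 = 0 carry 1
  1+1+1 = 1 carry 1
  1+0+1 = 0 carry 1
  0+1+1 = 0 carry 1
  1+0+1 = 0 carry 1
  0+0+1 = 1
  1+0 = 1
  0+1 = 1
  0+1 = 1
  0+1 = 1
  1+1 = 0 carry 1
  1+0+1 = 0 carry 1
  0+0+1 = 1
  1+0 = 1
  0+1 = 1
  1+0 = 1
  0+1 = 1
  0+1 = 1
  1+0 = 1

0b1111111001111100010010000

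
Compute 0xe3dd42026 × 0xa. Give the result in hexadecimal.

0x8e6a49417c

Multiply each base-16 digit by 10, carrying:
  6×10 = 60 → write c carry 3
  2×10+3 = 23 → write 7 carry 1
  0×10+1 = 1 → write 1
  2×10 = 20 → write 4 carry 1
  4×10+1 = 41 → write 9 carry 2
  d×10+2 = 132 → write 4 carry 8
  d×10+8 = 138 → write a carry 8
  3×10+8 = 38 → write 6 carry 2
  e×10+2 = 142 → write e carry 8
  remaining carry: 8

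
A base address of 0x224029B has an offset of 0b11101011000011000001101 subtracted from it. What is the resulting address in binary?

0b1101011100111110010001110

0x224029B = 0b10001001000000001010011011 in binary.
Subtract column by column in base 2:
  1-1 → 0
  1-0 → 1
  0-1 → 1 (borrow)
  1-1-1 → 1 (borrow)
  1-0-1 → 0
  0-0 → 0
  0-0 → 0
  1-0 → 1
  0-0 → 0
  1-1 → 0
  0-1 → 1 (borrow)
  0-0-1 → 1 (borrow)
  0-0-1 → 1 (borrow)
  0-0-1 → 1 (borrow)
  0-0-1 → 1 (borrow)
  0-1-1 → 0 (borrow)
  0-1-1 → 0 (borrow)
  0-0-1 → 1 (borrow)
  1-1-1 → 1 (borrow)
  0-0-1 → 1 (borrow)
  0-1-1 → 0 (borrow)
  1-1-1 → 1 (borrow)
  0-1-1 → 0 (borrow)
  0-0-1 → 1 (borrow)
  0-0-1 → 1 (borrow)
  1-0-1 → 0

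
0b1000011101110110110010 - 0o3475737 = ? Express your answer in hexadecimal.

0b1000011101110110110010 = 0x21DDB2 in hexadecimal.
0o3475737 = 0xE7BDF in hexadecimal.
Subtract column by column in base 16:
  2-F → 3 (borrow)
  B-D-1 → D (borrow)
  D-B-1 → 1
  D-7 → 6
  1-E → 3 (borrow)
  2-0-1 → 1

0x1361D3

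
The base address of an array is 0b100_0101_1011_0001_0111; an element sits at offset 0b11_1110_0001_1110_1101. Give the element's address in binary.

0b10000011110100000100

Add column by column in base 2, right to left:
  1+1 = 0 carry 1
  1+0+1 = 0 carry 1
  1+1+1 = 1 carry 1
  0+1+1 = 0 carry 1
  1+0+1 = 0 carry 1
  0+1+1 = 0 carry 1
  0+1+1 = 0 carry 1
  0+1+1 = 0 carry 1
  1+1+1 = 1 carry 1
  1+0+1 = 0 carry 1
  0+0+1 = 1
  1+0 = 1
  1+0 = 1
  0+1 = 1
  1+1 = 0 carry 1
  0+1+1 = 0 carry 1
  0+1+1 = 0 carry 1
  0+1+1 = 0 carry 1
  1+0+1 = 0 carry 1
  final carry 1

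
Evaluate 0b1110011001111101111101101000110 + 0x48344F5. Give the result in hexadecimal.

0b1110011001111101111101101000110 = 0x733EFB46 in hexadecimal.
Add column by column in base 16, right to left:
  6+5 = B
  4+F = 3 carry 1
  B+4+1 = 0 carry 1
  F+4+1 = 4 carry 1
  E+3+1 = 2 carry 1
  3+8+1 = C
  3+4 = 7
  7+0 = 7

0x77C2403B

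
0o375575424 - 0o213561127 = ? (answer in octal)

0o162014275

Subtract column by column in base 8:
  4-7 → 5 (borrow)
  2-2-1 → 7 (borrow)
  4-1-1 → 2
  5-1 → 4
  7-6 → 1
  5-5 → 0
  5-3 → 2
  7-1 → 6
  3-2 → 1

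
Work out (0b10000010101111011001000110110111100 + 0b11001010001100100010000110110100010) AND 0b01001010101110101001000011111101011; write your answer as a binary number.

0b1001000101010101001000001101001010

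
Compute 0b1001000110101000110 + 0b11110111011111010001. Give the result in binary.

Add column by column in base 2, right to left:
  0+1 = 1
  1+0 = 1
  1+0 = 1
  0+0 = 0
  0+1 = 1
  0+0 = 0
  1+1 = 0 carry 1
  0+1+1 = 0 carry 1
  1+1+1 = 1 carry 1
  0+1+1 = 0 carry 1
  1+1+1 = 1 carry 1
  1+0+1 = 0 carry 1
  0+1+1 = 0 carry 1
  0+1+1 = 0 carry 1
  0+1+1 = 0 carry 1
  1+0+1 = 0 carry 1
  0+1+1 = 0 carry 1
  0+1+1 = 0 carry 1
  1+1+1 = 1 carry 1
  0+1+1 = 0 carry 1
  final carry 1

0b101000000010100010111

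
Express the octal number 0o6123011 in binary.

Each octal digit is 3 bits: 6=110 1=001 2=010 3=011 0=000 1=001 1=001.

0b110001010011000001001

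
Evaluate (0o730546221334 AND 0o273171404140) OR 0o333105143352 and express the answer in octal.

0o730546221334 AND 0o273171404140 = 0o230140000100.
Then OR with 0o333105143352.

0o333145143352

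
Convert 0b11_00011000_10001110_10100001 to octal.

Group the bits in threes: 011 000 110 001 000 111 010 100 001 → 306107241.

0o306107241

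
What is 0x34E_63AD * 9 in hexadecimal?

0x1DC18115

Multiply each base-16 digit by 9, carrying:
  D×9 = 117 → write 5 carry 7
  A×9+7 = 97 → write 1 carry 6
  3×9+6 = 33 → write 1 carry 2
  6×9+2 = 56 → write 8 carry 3
  E×9+3 = 129 → write 1 carry 8
  4×9+8 = 44 → write C carry 2
  3×9+2 = 29 → write D carry 1
  remaining carry: 1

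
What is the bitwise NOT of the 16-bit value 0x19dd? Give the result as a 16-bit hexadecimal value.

0xe622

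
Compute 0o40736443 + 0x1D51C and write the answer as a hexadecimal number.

0x85923F

0o40736443 = 0x83BD23 in hexadecimal.
Add column by column in base 16, right to left:
  3+C = F
  2+1 = 3
  D+5 = 2 carry 1
  B+D+1 = 9 carry 1
  3+1+1 = 5
  8+0 = 8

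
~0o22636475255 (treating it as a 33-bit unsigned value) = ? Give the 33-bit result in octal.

Each oct digit d becomes 7−d:
  2→5, 2→5, 6→1, 3→4, 6→1, 4→3, 7→0, 5→2, 2→5, 5→2, 5→2

0o55141302522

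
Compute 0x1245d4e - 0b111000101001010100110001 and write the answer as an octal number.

0o20344035

0x1245d4e = 0o111056516 in octal.
0b111000101001010100110001 = 0o70512461 in octal.
Subtract column by column in base 8:
  6-1 → 5
  1-6 → 3 (borrow)
  5-4-1 → 0
  6-2 → 4
  5-1 → 4
  0-5 → 3 (borrow)
  1-0-1 → 0
  1-7 → 2 (borrow)
  1-0-1 → 0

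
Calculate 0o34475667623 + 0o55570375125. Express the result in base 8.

0o112266264750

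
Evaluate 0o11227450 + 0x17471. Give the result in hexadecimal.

0o11227450 = 0x252F28 in hexadecimal.
Add column by column in base 16, right to left:
  8+1 = 9
  2+7 = 9
  F+4 = 3 carry 1
  2+7+1 = A
  5+1 = 6
  2+0 = 2

0x26A399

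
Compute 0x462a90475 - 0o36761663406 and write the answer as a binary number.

0x462a90475 = 0b10001100010101010010000010001110101 in binary.
0o36761663406 = 0b11110111110001110110011100000110 in binary.
Subtract column by column in base 2:
  1-0 → 1
  0-1 → 1 (borrow)
  1-1-1 → 1 (borrow)
  0-0-1 → 1 (borrow)
  1-0-1 → 0
  1-0 → 1
  1-0 → 1
  0-0 → 0
  0-1 → 1 (borrow)
  0-1-1 → 0 (borrow)
  1-1-1 → 1 (borrow)
  0-0-1 → 1 (borrow)
  0-0-1 → 1 (borrow)
  0-1-1 → 0 (borrow)
  0-1-1 → 0 (borrow)
  0-0-1 → 1 (borrow)
  1-1-1 → 1 (borrow)
  0-1-1 → 0 (borrow)
  0-1-1 → 0 (borrow)
  1-0-1 → 0
  0-0 → 0
  1-0 → 1
  0-1 → 1 (borrow)
  1-1-1 → 1 (borrow)
  0-1-1 → 0 (borrow)
  1-1-1 → 1 (borrow)
  0-1-1 → 0 (borrow)
  0-0-1 → 1 (borrow)
  0-1-1 → 0 (borrow)
  1-1-1 → 1 (borrow)
  1-1-1 → 1 (borrow)
  0-1-1 → 0 (borrow)
  0-0-1 → 1 (borrow)
  0-0-1 → 1 (borrow)
  1-0-1 → 0

0b1101101010111000011001110101101111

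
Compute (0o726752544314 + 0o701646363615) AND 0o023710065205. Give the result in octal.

0o20600020001

Add column by column in base 8, right to left:
  4+5 = 1 carry 1
  1+1+1 = 3
  3+6 = 1 carry 1
  4+3+1 = 0 carry 1
  4+6+1 = 3 carry 1
  5+3+1 = 1 carry 1
  2+6+1 = 1 carry 1
  5+4+1 = 2 carry 1
  7+6+1 = 6 carry 1
  6+1+1 = 0 carry 1
  2+0+1 = 3
  7+7 = 6 carry 1
  final carry 1
Sum = 0o1630621130131; now AND with 0o023710065205:
  1&0=0, 6&0=0, 3&2=2, 0&3=0, 6&7=6, 2&1=0, 1&0=0, 1&0=0, 3&6=2, 0&5=0, 1&2=0, 3&0=0, 1&5=1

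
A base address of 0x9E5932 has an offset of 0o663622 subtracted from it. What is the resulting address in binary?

0x9E5932 = 0b100111100101100100110010 in binary.
0o663622 = 0b110110011110010010 in binary.
Subtract column by column in base 2:
  0-0 → 0
  1-1 → 0
  0-0 → 0
  0-0 → 0
  1-1 → 0
  1-0 → 1
  0-0 → 0
  0-1 → 1 (borrow)
  1-1-1 → 1 (borrow)
  0-1-1 → 0 (borrow)
  0-1-1 → 0 (borrow)
  1-0-1 → 0
  1-0 → 1
  0-1 → 1 (borrow)
  1-1-1 → 1 (borrow)
  0-0-1 → 1 (borrow)
  0-1-1 → 0 (borrow)
  1-1-1 → 1 (borrow)
  1-0-1 → 0
  1-0 → 1
  1-0 → 1
  0-0 → 0
  0-0 → 0
  1-0 → 1

0b100110101111000110100000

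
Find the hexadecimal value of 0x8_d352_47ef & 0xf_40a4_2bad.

AND each hex digit independently (no carries):
  8&f=8, d&4=4, 3&0=0, 5&a=0, 2&4=0, 4&2=0, 7&b=3, e&a=a, f&d=d

0x8400003ad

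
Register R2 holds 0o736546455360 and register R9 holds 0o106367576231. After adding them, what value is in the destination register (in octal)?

0o1045136253611

Add column by column in base 8, right to left:
  0+1 = 1
  6+3 = 1 carry 1
  3+2+1 = 6
  5+6 = 3 carry 1
  5+7+1 = 5 carry 1
  4+5+1 = 2 carry 1
  6+7+1 = 6 carry 1
  4+6+1 = 3 carry 1
  5+3+1 = 1 carry 1
  6+6+1 = 5 carry 1
  3+0+1 = 4
  7+1 = 0 carry 1
  final carry 1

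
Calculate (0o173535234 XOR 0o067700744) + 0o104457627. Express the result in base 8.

0o220715417

First 0o173535234 XOR 0o067700744 = 0o114235570.
Add column by column in base 8, right to left:
  0+7 = 7
  7+2 = 1 carry 1
  5+6+1 = 4 carry 1
  5+7+1 = 5 carry 1
  3+5+1 = 1 carry 1
  2+4+1 = 7
  4+4 = 0 carry 1
  1+0+1 = 2
  1+1 = 2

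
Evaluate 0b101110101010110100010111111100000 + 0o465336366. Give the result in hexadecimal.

0x17a2fecd6

0b101110101010110100010111111100000 = 0x1755a2fe0 in hexadecimal.
0o465336366 = 0x4d5bcf6 in hexadecimal.
Add column by column in base 16, right to left:
  0+6 = 6
  e+f = d carry 1
  f+c+1 = c carry 1
  2+b+1 = e
  a+5 = f
  5+d = 2 carry 1
  5+4+1 = a
  7+0 = 7
  1+0 = 1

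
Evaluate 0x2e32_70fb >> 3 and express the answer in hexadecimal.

0x5c64e1f

3 bits is not a whole number of base-16 digits; in binary: 101110001100100111000011111011 >> 3 = 101110001100100111000011111.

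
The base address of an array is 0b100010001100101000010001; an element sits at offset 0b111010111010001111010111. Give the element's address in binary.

Add column by column in base 2, right to left:
  1+1 = 0 carry 1
  0+1+1 = 0 carry 1
  0+1+1 = 0 carry 1
  0+0+1 = 1
  1+1 = 0 carry 1
  0+0+1 = 1
  0+1 = 1
  0+1 = 1
  0+1 = 1
  1+1 = 0 carry 1
  0+0+1 = 1
  1+0 = 1
  0+0 = 0
  0+1 = 1
  1+0 = 1
  1+1 = 0 carry 1
  0+1+1 = 0 carry 1
  0+1+1 = 0 carry 1
  0+0+1 = 1
  1+1 = 0 carry 1
  0+0+1 = 1
  0+1 = 1
  0+1 = 1
  1+1 = 0 carry 1
  final carry 1

0b1011101000110110111101000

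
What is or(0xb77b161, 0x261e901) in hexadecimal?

0xb77f961

OR each hex digit independently (no carries):
  b|2=b, 7|6=7, 7|1=7, b|e=f, 1|9=9, 6|0=6, 1|1=1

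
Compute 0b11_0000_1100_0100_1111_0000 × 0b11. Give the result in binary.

Multiply each base-2 digit by 3, carrying:
  0×3 = 0 → write 0
  0×3 = 0 → write 0
  0×3 = 0 → write 0
  0×3 = 0 → write 0
  1×3 = 3 → write 1 carry 1
  1×3+1 = 4 → write 0 carry 2
  1×3+2 = 5 → write 1 carry 2
  1×3+2 = 5 → write 1 carry 2
  0×3+2 = 2 → write 0 carry 1
  0×3+1 = 1 → write 1
  1×3 = 3 → write 1 carry 1
  0×3+1 = 1 → write 1
  0×3 = 0 → write 0
  0×3 = 0 → write 0
  1×3 = 3 → write 1 carry 1
  1×3+1 = 4 → write 0 carry 2
  0×3+2 = 2 → write 0 carry 1
  0×3+1 = 1 → write 1
  0×3 = 0 → write 0
  0×3 = 0 → write 0
  1×3 = 3 → write 1 carry 1
  1×3+1 = 4 → write 0 carry 2
  remaining carry: 10

0b100100100100111011010000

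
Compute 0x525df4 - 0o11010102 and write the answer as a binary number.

0x525df4 = 0b10100100101110111110100 in binary.
0o11010102 = 0b1001000001000001000010 in binary.
Subtract column by column in base 2:
  0-0 → 0
  0-1 → 1 (borrow)
  1-0-1 → 0
  0-0 → 0
  1-0 → 1
  1-0 → 1
  1-1 → 0
  1-0 → 1
  1-0 → 1
  0-0 → 0
  1-0 → 1
  1-0 → 1
  1-1 → 0
  0-0 → 0
  1-0 → 1
  0-0 → 0
  0-0 → 0
  1-0 → 1
  0-1 → 1 (borrow)
  0-0-1 → 1 (borrow)
  1-0-1 → 0
  0-1 → 1 (borrow)
  1-0-1 → 0

0b1011100100110110110010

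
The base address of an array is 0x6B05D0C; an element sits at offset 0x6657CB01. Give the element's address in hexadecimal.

0x6D08280D

Add column by column in base 16, right to left:
  C+1 = D
  0+0 = 0
  D+B = 8 carry 1
  5+C+1 = 2 carry 1
  0+7+1 = 8
  B+5 = 0 carry 1
  6+6+1 = D
  0+6 = 6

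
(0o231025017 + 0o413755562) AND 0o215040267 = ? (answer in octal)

0o205000201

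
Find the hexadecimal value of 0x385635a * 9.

0x1fb07e2a

Multiply each base-16 digit by 9, carrying:
  a×9 = 90 → write a carry 5
  5×9+5 = 50 → write 2 carry 3
  3×9+3 = 30 → write e carry 1
  6×9+1 = 55 → write 7 carry 3
  5×9+3 = 48 → write 0 carry 3
  8×9+3 = 75 → write b carry 4
  3×9+4 = 31 → write f carry 1
  remaining carry: 1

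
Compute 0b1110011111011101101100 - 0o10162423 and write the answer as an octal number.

0o6211131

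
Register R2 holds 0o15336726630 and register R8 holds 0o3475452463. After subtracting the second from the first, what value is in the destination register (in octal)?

0o11641254145

Subtract column by column in base 8:
  0-3 → 5 (borrow)
  3-6-1 → 4 (borrow)
  6-4-1 → 1
  6-2 → 4
  2-5 → 5 (borrow)
  7-4-1 → 2
  6-5 → 1
  3-7 → 4 (borrow)
  3-4-1 → 6 (borrow)
  5-3-1 → 1
  1-0 → 1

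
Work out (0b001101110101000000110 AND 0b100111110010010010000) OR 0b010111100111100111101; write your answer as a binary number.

0b10111110111100111101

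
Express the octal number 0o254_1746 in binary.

0b10101100001111100110

Each octal digit is 3 bits: 2=010 5=101 4=100 1=001 7=111 4=100 6=110.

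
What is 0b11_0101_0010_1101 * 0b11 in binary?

Multiply each base-2 digit by 3, carrying:
  1×3 = 3 → write 1 carry 1
  0×3+1 = 1 → write 1
  1×3 = 3 → write 1 carry 1
  1×3+1 = 4 → write 0 carry 2
  0×3+2 = 2 → write 0 carry 1
  1×3+1 = 4 → write 0 carry 2
  0×3+2 = 2 → write 0 carry 1
  0×3+1 = 1 → write 1
  1×3 = 3 → write 1 carry 1
  0×3+1 = 1 → write 1
  1×3 = 3 → write 1 carry 1
  0×3+1 = 1 → write 1
  1×3 = 3 → write 1 carry 1
  1×3+1 = 4 → write 0 carry 2
  remaining carry: 10

0b1001111110000111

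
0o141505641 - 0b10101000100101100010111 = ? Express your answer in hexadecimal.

0x132408A

0o141505641 = 0x1868BA1 in hexadecimal.
0b10101000100101100010111 = 0x544B17 in hexadecimal.
Subtract column by column in base 16:
  1-7 → A (borrow)
  A-1-1 → 8
  B-B → 0
  8-4 → 4
  6-4 → 2
  8-5 → 3
  1-0 → 1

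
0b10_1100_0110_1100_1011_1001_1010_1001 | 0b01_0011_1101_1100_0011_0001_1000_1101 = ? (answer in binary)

0b111111111111001011100110101101

OR bit by bit (1 where either bit is 1):
  101100011011001011100110101001
| 010011110111000011000110001101
= 111111111111001011100110101101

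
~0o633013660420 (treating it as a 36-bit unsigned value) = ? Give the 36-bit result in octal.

0o144764117357

Each oct digit d becomes 7−d:
  6→1, 3→4, 3→4, 0→7, 1→6, 3→4, 6→1, 6→1, 0→7, 4→3, 2→5, 0→7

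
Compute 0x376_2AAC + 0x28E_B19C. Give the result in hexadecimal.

Add column by column in base 16, right to left:
  C+C = 8 carry 1
  A+9+1 = 4 carry 1
  A+1+1 = C
  2+B = D
  6+E = 4 carry 1
  7+8+1 = 0 carry 1
  3+2+1 = 6

0x604DC48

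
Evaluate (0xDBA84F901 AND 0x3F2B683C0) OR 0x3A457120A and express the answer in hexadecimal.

0x3B6D7930A

0xDBA84F901 AND 0x3F2B683C0 = 0x1B2848100.
Then OR with 0x3A457120A.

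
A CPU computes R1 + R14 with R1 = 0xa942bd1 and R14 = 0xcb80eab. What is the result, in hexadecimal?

0x174c3a7c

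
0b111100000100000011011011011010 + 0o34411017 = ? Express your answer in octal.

0o7440444351

0b111100000100000011011011011010 = 0o7404033332 in octal.
Add column by column in base 8, right to left:
  2+7 = 1 carry 1
  3+1+1 = 5
  3+0 = 3
  3+1 = 4
  3+1 = 4
  0+4 = 4
  4+4 = 0 carry 1
  0+3+1 = 4
  4+0 = 4
  7+0 = 7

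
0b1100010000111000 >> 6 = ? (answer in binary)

Right shift by 6: drop the 6 least-significant bits.

0b1100010000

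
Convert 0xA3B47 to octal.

0o2435507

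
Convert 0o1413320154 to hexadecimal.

0xC2DA06C

Each octal digit is 3 bits: 1=001 4=100 1=001 3=011 3=011 2=010 0=000 1=001 5=101 4=100.
Group the bits into nibbles: 1100 0010 1101 1010 0000 0110 1100 → C2DA06C.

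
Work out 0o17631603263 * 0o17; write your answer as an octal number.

0o355002262175

Multiply each base-8 digit by 15, carrying:
  3×15 = 45 → write 5 carry 5
  6×15+5 = 95 → write 7 carry 11
  2×15+11 = 41 → write 1 carry 5
  3×15+5 = 50 → write 2 carry 6
  0×15+6 = 6 → write 6
  6×15 = 90 → write 2 carry 11
  1×15+11 = 26 → write 2 carry 3
  3×15+3 = 48 → write 0 carry 6
  6×15+6 = 96 → write 0 carry 12
  7×15+12 = 117 → write 5 carry 14
  1×15+14 = 29 → write 5 carry 3
  remaining carry: 3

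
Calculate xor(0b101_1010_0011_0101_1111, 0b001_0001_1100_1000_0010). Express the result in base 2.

XOR bit by bit (1 where the bits differ):
  1011010001101011111
^ 0010001110010000010
= 1001011111111011101

0b1001011111111011101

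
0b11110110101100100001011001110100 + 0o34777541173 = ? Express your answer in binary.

0o34777541173 = 0b11100111111111101100001001111011 in binary.
Add column by column in base 2, right to left:
  0+1 = 1
  0+1 = 1
  1+0 = 1
  0+1 = 1
  1+1 = 0 carry 1
  1+1+1 = 1 carry 1
  1+1+1 = 1 carry 1
  0+0+1 = 1
  0+0 = 0
  1+1 = 0 carry 1
  1+0+1 = 0 carry 1
  0+0+1 = 1
  1+0 = 1
  0+0 = 0
  0+1 = 1
  0+1 = 1
  0+0 = 0
  1+1 = 0 carry 1
  0+1+1 = 0 carry 1
  0+1+1 = 0 carry 1
  1+1+1 = 1 carry 1
  1+1+1 = 1 carry 1
  0+1+1 = 0 carry 1
  1+1+1 = 1 carry 1
  0+1+1 = 0 carry 1
  1+1+1 = 1 carry 1
  1+1+1 = 1 carry 1
  0+0+1 = 1
  1+0 = 1
  1+1 = 0 carry 1
  1+1+1 = 1 carry 1
  1+1+1 = 1 carry 1
  final carry 1

0b111011110101100001101100011101111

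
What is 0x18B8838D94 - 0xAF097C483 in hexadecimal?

0xDC7EBC911

Subtract column by column in base 16:
  4-3 → 1
  9-8 → 1
  D-4 → 9
  8-C → C (borrow)
  3-7-1 → B (borrow)
  8-9-1 → E (borrow)
  8-0-1 → 7
  B-F → C (borrow)
  8-A-1 → D (borrow)
  1-0-1 → 0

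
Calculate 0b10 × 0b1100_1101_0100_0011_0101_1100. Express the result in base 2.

0b1100110101000011010111000

Multiply each base-2 digit by 2, carrying:
  0×2 = 0 → write 0
  0×2 = 0 → write 0
  1×2 = 2 → write 0 carry 1
  1×2+1 = 3 → write 1 carry 1
  1×2+1 = 3 → write 1 carry 1
  0×2+1 = 1 → write 1
  1×2 = 2 → write 0 carry 1
  0×2+1 = 1 → write 1
  1×2 = 2 → write 0 carry 1
  1×2+1 = 3 → write 1 carry 1
  0×2+1 = 1 → write 1
  0×2 = 0 → write 0
  0×2 = 0 → write 0
  0×2 = 0 → write 0
  1×2 = 2 → write 0 carry 1
  0×2+1 = 1 → write 1
  1×2 = 2 → write 0 carry 1
  0×2+1 = 1 → write 1
  1×2 = 2 → write 0 carry 1
  1×2+1 = 3 → write 1 carry 1
  0×2+1 = 1 → write 1
  0×2 = 0 → write 0
  1×2 = 2 → write 0 carry 1
  1×2+1 = 3 → write 1 carry 1
  remaining carry: 1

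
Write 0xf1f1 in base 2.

Expand each hex digit to 4 bits: f=1111 1=0001 f=1111 1=0001.

0b1111000111110001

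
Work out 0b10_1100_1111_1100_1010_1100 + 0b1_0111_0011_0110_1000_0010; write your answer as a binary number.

0b10001000011001100101110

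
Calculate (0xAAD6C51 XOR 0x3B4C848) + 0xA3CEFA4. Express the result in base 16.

0x135693BD

First 0xAAD6C51 XOR 0x3B4C848 = 0x919A419.
Add column by column in base 16, right to left:
  9+4 = D
  1+A = B
  4+F = 3 carry 1
  A+E+1 = 9 carry 1
  9+C+1 = 6 carry 1
  1+3+1 = 5
  9+A = 3 carry 1
  final carry 1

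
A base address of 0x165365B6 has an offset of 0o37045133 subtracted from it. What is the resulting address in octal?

0o2565615533

0x165365B6 = 0o2624662666 in octal.
Subtract column by column in base 8:
  6-3 → 3
  6-3 → 3
  6-1 → 5
  2-5 → 5 (borrow)
  6-4-1 → 1
  6-0 → 6
  4-7 → 5 (borrow)
  2-3-1 → 6 (borrow)
  6-0-1 → 5
  2-0 → 2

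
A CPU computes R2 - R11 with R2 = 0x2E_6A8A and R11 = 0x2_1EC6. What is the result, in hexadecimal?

0x2C4BC4

Subtract column by column in base 16:
  A-6 → 4
  8-C → C (borrow)
  A-E-1 → B (borrow)
  6-1-1 → 4
  E-2 → C
  2-0 → 2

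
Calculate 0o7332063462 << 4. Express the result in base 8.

0o166641471440

4 bits is not a whole number of base-8 digits; in binary: 111011011010000110011100110010 << 4 = 1110110110100001100111001100100000.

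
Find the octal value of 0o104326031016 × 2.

Multiply each base-8 digit by 2, carrying:
  6×2 = 12 → write 4 carry 1
  1×2+1 = 3 → write 3
  0×2 = 0 → write 0
  1×2 = 2 → write 2
  3×2 = 6 → write 6
  0×2 = 0 → write 0
  6×2 = 12 → write 4 carry 1
  2×2+1 = 5 → write 5
  3×2 = 6 → write 6
  4×2 = 8 → write 0 carry 1
  0×2+1 = 1 → write 1
  1×2 = 2 → write 2

0o210654062034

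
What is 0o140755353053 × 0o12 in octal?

0o1711506456656

Multiply each base-8 digit by 10, carrying:
  3×10 = 30 → write 6 carry 3
  5×10+3 = 53 → write 5 carry 6
  0×10+6 = 6 → write 6
  3×10 = 30 → write 6 carry 3
  5×10+3 = 53 → write 5 carry 6
  3×10+6 = 36 → write 4 carry 4
  5×10+4 = 54 → write 6 carry 6
  5×10+6 = 56 → write 0 carry 7
  7×10+7 = 77 → write 5 carry 9
  0×10+9 = 9 → write 1 carry 1
  4×10+1 = 41 → write 1 carry 5
  1×10+5 = 15 → write 7 carry 1
  remaining carry: 1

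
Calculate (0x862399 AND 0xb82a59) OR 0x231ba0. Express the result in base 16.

0xa33bb9

0x862399 AND 0xb82a59 = 0x802219.
Then OR with 0x231ba0.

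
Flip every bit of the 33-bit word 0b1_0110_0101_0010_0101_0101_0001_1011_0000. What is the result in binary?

0b010011010110110101010111001001111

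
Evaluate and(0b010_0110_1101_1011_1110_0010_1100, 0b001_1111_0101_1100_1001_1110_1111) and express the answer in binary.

0b000011001011000100000101100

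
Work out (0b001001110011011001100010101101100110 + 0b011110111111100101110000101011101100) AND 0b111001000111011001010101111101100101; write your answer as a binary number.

0b101000000010011001010001011001000000

Add column by column in base 2, right to left:
  0+0 = 0
  1+0 = 1
  1+1 = 0 carry 1
  0+1+1 = 0 carry 1
  0+0+1 = 1
  1+1 = 0 carry 1
  1+1+1 = 1 carry 1
  0+1+1 = 0 carry 1
  1+0+1 = 0 carry 1
  1+1+1 = 1 carry 1
  0+0+1 = 1
  1+1 = 0 carry 1
  0+0+1 = 1
  1+0 = 1
  0+0 = 0
  0+0 = 0
  0+1 = 1
  1+1 = 0 carry 1
  1+1+1 = 1 carry 1
  0+0+1 = 1
  0+1 = 1
  1+0 = 1
  1+0 = 1
  0+1 = 1
  1+1 = 0 carry 1
  1+1+1 = 1 carry 1
  0+1+1 = 0 carry 1
  0+1+1 = 0 carry 1
  1+1+1 = 1 carry 1
  1+1+1 = 1 carry 1
  1+0+1 = 0 carry 1
  0+1+1 = 0 carry 1
  0+1+1 = 0 carry 1
  1+1+1 = 1 carry 1
  0+1+1 = 0 carry 1
  final carry 1
Sum = 0b101000110010111111010011011001010010; now AND with 0b111001000111011001010101111101100101:
  101000110010111111010011011001010010
& 111001000111011001010101111101100101
= 101000000010011001010001011001000000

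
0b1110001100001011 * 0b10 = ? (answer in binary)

Multiply each base-2 digit by 2, carrying:
  1×2 = 2 → write 0 carry 1
  1×2+1 = 3 → write 1 carry 1
  0×2+1 = 1 → write 1
  1×2 = 2 → write 0 carry 1
  0×2+1 = 1 → write 1
  0×2 = 0 → write 0
  0×2 = 0 → write 0
  0×2 = 0 → write 0
  1×2 = 2 → write 0 carry 1
  1×2+1 = 3 → write 1 carry 1
  0×2+1 = 1 → write 1
  0×2 = 0 → write 0
  0×2 = 0 → write 0
  1×2 = 2 → write 0 carry 1
  1×2+1 = 3 → write 1 carry 1
  1×2+1 = 3 → write 1 carry 1
  remaining carry: 1

0b11100011000010110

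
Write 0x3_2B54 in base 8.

0o625524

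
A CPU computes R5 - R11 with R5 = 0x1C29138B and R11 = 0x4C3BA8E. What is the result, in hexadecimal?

Subtract column by column in base 16:
  B-E → D (borrow)
  8-8-1 → F (borrow)
  3-A-1 → 8 (borrow)
  1-B-1 → 5 (borrow)
  9-3-1 → 5
  2-C → 6 (borrow)
  C-4-1 → 7
  1-0 → 1

0x176558FD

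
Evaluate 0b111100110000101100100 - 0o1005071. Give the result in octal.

0b111100110000101100100 = 0o7460544 in octal.
Subtract column by column in base 8:
  4-1 → 3
  4-7 → 5 (borrow)
  5-0-1 → 4
  0-5 → 3 (borrow)
  6-0-1 → 5
  4-0 → 4
  7-1 → 6

0o6453453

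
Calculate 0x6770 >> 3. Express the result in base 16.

0xCEE

3 bits is not a whole number of base-16 digits; in binary: 110011101110000 >> 3 = 110011101110.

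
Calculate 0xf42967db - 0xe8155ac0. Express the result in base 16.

0xc140d1b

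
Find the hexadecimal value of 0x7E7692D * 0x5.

0x27850DE1

Multiply each base-16 digit by 5, carrying:
  D×5 = 65 → write 1 carry 4
  2×5+4 = 14 → write E
  9×5 = 45 → write D carry 2
  6×5+2 = 32 → write 0 carry 2
  7×5+2 = 37 → write 5 carry 2
  E×5+2 = 72 → write 8 carry 4
  7×5+4 = 39 → write 7 carry 2
  remaining carry: 2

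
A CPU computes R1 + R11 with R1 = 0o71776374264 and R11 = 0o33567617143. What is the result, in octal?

Add column by column in base 8, right to left:
  4+3 = 7
  6+4 = 2 carry 1
  2+1+1 = 4
  4+7 = 3 carry 1
  7+1+1 = 1 carry 1
  3+6+1 = 2 carry 1
  6+7+1 = 6 carry 1
  7+6+1 = 6 carry 1
  7+5+1 = 5 carry 1
  1+3+1 = 5
  7+3 = 2 carry 1
  final carry 1

0o125566213427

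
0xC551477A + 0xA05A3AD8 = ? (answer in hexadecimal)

Add column by column in base 16, right to left:
  A+8 = 2 carry 1
  7+D+1 = 5 carry 1
  7+A+1 = 2 carry 1
  4+3+1 = 8
  1+A = B
  5+5 = A
  5+0 = 5
  C+A = 6 carry 1
  final carry 1

0x165AB8252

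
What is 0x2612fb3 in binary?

Expand each hex digit to 4 bits: 2=0010 6=0110 1=0001 2=0010 f=1111 b=1011 3=0011.

0b10011000010010111110110011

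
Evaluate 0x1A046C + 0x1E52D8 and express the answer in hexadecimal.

0x385744

Add column by column in base 16, right to left:
  C+8 = 4 carry 1
  6+D+1 = 4 carry 1
  4+2+1 = 7
  0+5 = 5
  A+E = 8 carry 1
  1+1+1 = 3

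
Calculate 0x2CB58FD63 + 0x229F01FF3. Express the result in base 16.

0x4F5491D56

Add column by column in base 16, right to left:
  3+3 = 6
  6+F = 5 carry 1
  D+F+1 = D carry 1
  F+1+1 = 1 carry 1
  8+0+1 = 9
  5+F = 4 carry 1
  B+9+1 = 5 carry 1
  C+2+1 = F
  2+2 = 4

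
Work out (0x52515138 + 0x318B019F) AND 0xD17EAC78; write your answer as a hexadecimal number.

Add column by column in base 16, right to left:
  8+F = 7 carry 1
  3+9+1 = D
  1+1 = 2
  5+0 = 5
  1+B = C
  5+8 = D
  2+1 = 3
  5+3 = 8
Sum = 0x83DC52D7; now AND with 0xD17EAC78:
  8&D=8, 3&1=1, D&7=5, C&E=C, 5&A=0, 2&C=0, D&7=5, 7&8=0

0x815C0050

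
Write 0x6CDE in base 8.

0o66336

Expand each hex digit to 4 bits: 6=0110 C=1100 D=1101 E=1110.
Group the bits in threes: 110 110 011 011 110 → 66336.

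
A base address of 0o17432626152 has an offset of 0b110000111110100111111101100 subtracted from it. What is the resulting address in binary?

0b1110110010010111101110001111110

0o17432626152 = 0b1111100011010110010110001101010 in binary.
Subtract column by column in base 2:
  0-0 → 0
  1-0 → 1
  0-1 → 1 (borrow)
  1-1-1 → 1 (borrow)
  0-0-1 → 1 (borrow)
  1-1-1 → 1 (borrow)
  1-1-1 → 1 (borrow)
  0-1-1 → 0 (borrow)
  0-1-1 → 0 (borrow)
  0-1-1 → 0 (borrow)
  1-1-1 → 1 (borrow)
  1-1-1 → 1 (borrow)
  0-0-1 → 1 (borrow)
  1-0-1 → 0
  0-1 → 1 (borrow)
  0-0-1 → 1 (borrow)
  1-1-1 → 1 (borrow)
  1-1-1 → 1 (borrow)
  0-1-1 → 0 (borrow)
  1-1-1 → 1 (borrow)
  0-1-1 → 0 (borrow)
  1-0-1 → 0
  1-0 → 1
  0-0 → 0
  0-0 → 0
  0-1 → 1 (borrow)
  1-1-1 → 1 (borrow)
  1-0-1 → 0
  1-0 → 1
  1-0 → 1
  1-0 → 1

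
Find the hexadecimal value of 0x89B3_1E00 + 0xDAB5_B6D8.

0x16468D4D8

Add column by column in base 16, right to left:
  0+8 = 8
  0+D = D
  E+6 = 4 carry 1
  1+B+1 = D
  3+5 = 8
  B+B = 6 carry 1
  9+A+1 = 4 carry 1
  8+D+1 = 6 carry 1
  final carry 1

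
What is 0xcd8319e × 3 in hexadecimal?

0x268894da

Multiply each base-16 digit by 3, carrying:
  e×3 = 42 → write a carry 2
  9×3+2 = 29 → write d carry 1
  1×3+1 = 4 → write 4
  3×3 = 9 → write 9
  8×3 = 24 → write 8 carry 1
  d×3+1 = 40 → write 8 carry 2
  c×3+2 = 38 → write 6 carry 2
  remaining carry: 2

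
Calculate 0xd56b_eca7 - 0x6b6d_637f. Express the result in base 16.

Subtract column by column in base 16:
  7-f → 8 (borrow)
  a-7-1 → 2
  c-3 → 9
  e-6 → 8
  b-d → e (borrow)
  6-6-1 → f (borrow)
  5-b-1 → 9 (borrow)
  d-6-1 → 6

0x69fe8928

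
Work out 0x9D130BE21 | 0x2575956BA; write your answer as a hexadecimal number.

0xBD779FEBB

OR each hex digit independently (no carries):
  9|2=B, D|5=D, 1|7=7, 3|5=7, 0|9=9, B|5=F, E|6=E, 2|B=B, 1|A=B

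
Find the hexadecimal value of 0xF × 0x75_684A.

Multiply each base-16 digit by 15, carrying:
  A×15 = 150 → write 6 carry 9
  4×15+9 = 69 → write 5 carry 4
  8×15+4 = 124 → write C carry 7
  6×15+7 = 97 → write 1 carry 6
  5×15+6 = 81 → write 1 carry 5
  7×15+5 = 110 → write E carry 6
  remaining carry: 6

0x6E11C56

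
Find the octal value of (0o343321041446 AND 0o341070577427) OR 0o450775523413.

0o751775563417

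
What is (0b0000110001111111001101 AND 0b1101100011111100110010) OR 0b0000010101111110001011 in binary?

0b110101111110001011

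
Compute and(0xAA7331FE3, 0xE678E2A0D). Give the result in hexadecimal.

AND each hex digit independently (no carries):
  A&E=A, A&6=2, 7&7=7, 3&8=0, 3&E=2, 1&2=0, F&A=A, E&0=0, 3&D=1

0xA27020A01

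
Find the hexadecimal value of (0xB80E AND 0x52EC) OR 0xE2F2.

0xF2FE

0xB80E AND 0x52EC = 0x100C.
Then OR with 0xE2F2.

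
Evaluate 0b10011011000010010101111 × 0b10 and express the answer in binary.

0b100110110000100101011110

Multiply each base-2 digit by 2, carrying:
  1×2 = 2 → write 0 carry 1
  1×2+1 = 3 → write 1 carry 1
  1×2+1 = 3 → write 1 carry 1
  1×2+1 = 3 → write 1 carry 1
  0×2+1 = 1 → write 1
  1×2 = 2 → write 0 carry 1
  0×2+1 = 1 → write 1
  1×2 = 2 → write 0 carry 1
  0×2+1 = 1 → write 1
  0×2 = 0 → write 0
  1×2 = 2 → write 0 carry 1
  0×2+1 = 1 → write 1
  0×2 = 0 → write 0
  0×2 = 0 → write 0
  0×2 = 0 → write 0
  1×2 = 2 → write 0 carry 1
  1×2+1 = 3 → write 1 carry 1
  0×2+1 = 1 → write 1
  1×2 = 2 → write 0 carry 1
  1×2+1 = 3 → write 1 carry 1
  0×2+1 = 1 → write 1
  0×2 = 0 → write 0
  1×2 = 2 → write 0 carry 1
  remaining carry: 1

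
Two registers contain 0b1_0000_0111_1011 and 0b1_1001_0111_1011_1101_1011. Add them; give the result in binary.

0b110011000110001010110

Add column by column in base 2, right to left:
  1+1 = 0 carry 1
  1+1+1 = 1 carry 1
  0+0+1 = 1
  1+1 = 0 carry 1
  1+1+1 = 1 carry 1
  1+0+1 = 0 carry 1
  1+1+1 = 1 carry 1
  0+1+1 = 0 carry 1
  0+1+1 = 0 carry 1
  0+1+1 = 0 carry 1
  0+0+1 = 1
  0+1 = 1
  1+1 = 0 carry 1
  0+1+1 = 0 carry 1
  0+1+1 = 0 carry 1
  0+0+1 = 1
  0+1 = 1
  0+0 = 0
  0+0 = 0
  0+1 = 1
  0+1 = 1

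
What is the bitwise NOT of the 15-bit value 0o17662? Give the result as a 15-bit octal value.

0o60115

Each oct digit d becomes 7−d:
  1→6, 7→0, 6→1, 6→1, 2→5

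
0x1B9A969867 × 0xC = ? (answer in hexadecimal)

Multiply each base-16 digit by 12, carrying:
  7×12 = 84 → write 4 carry 5
  6×12+5 = 77 → write D carry 4
  8×12+4 = 100 → write 4 carry 6
  9×12+6 = 114 → write 2 carry 7
  6×12+7 = 79 → write F carry 4
  9×12+4 = 112 → write 0 carry 7
  A×12+7 = 127 → write F carry 7
  9×12+7 = 115 → write 3 carry 7
  B×12+7 = 139 → write B carry 8
  1×12+8 = 20 → write 4 carry 1
  remaining carry: 1

0x14B3F0F24D4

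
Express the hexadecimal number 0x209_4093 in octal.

Expand each hex digit to 4 bits: 2=0010 0=0000 9=1001 4=0100 0=0000 9=1001 3=0011.
Group the bits in threes: 010 000 010 010 100 000 010 010 011 → 202240223.

0o202240223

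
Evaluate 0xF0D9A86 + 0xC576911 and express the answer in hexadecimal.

Add column by column in base 16, right to left:
  6+1 = 7
  8+1 = 9
  A+9 = 3 carry 1
  9+6+1 = 0 carry 1
  D+7+1 = 5 carry 1
  0+5+1 = 6
  F+C = B carry 1
  final carry 1

0x1B650397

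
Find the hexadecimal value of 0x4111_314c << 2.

2 bits is not a whole number of base-16 digits; in binary: 1000001000100010011000101001100 << 2 = 100000100010001001100010100110000.

0x10444c530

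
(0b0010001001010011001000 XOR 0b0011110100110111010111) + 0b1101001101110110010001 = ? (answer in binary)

0b1111001011011010110000

First 0b0010001001010011001000 XOR 0b0011110100110111010111 = 0b0001111101100100011111.
Add column by column in base 2, right to left:
  1+1 = 0 carry 1
  1+0+1 = 0 carry 1
  1+0+1 = 0 carry 1
  1+0+1 = 0 carry 1
  1+1+1 = 1 carry 1
  0+0+1 = 1
  0+0 = 0
  0+1 = 1
  1+1 = 0 carry 1
  0+0+1 = 1
  0+1 = 1
  1+1 = 0 carry 1
  1+1+1 = 1 carry 1
  0+0+1 = 1
  1+1 = 0 carry 1
  1+1+1 = 1 carry 1
  1+0+1 = 0 carry 1
  1+0+1 = 0 carry 1
  1+1+1 = 1 carry 1
  0+0+1 = 1
  0+1 = 1
  0+1 = 1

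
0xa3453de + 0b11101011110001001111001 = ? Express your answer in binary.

0b1010101010100011011001010111

0xa3453de = 0b1010001101000101001111011110 in binary.
Add column by column in base 2, right to left:
  0+1 = 1
  1+0 = 1
  1+0 = 1
  1+1 = 0 carry 1
  1+1+1 = 1 carry 1
  0+1+1 = 0 carry 1
  1+1+1 = 1 carry 1
  1+0+1 = 0 carry 1
  1+0+1 = 0 carry 1
  1+1+1 = 1 carry 1
  0+0+1 = 1
  0+0 = 0
  1+0 = 1
  0+1 = 1
  1+1 = 0 carry 1
  0+1+1 = 0 carry 1
  0+1+1 = 0 carry 1
  0+0+1 = 1
  1+1 = 0 carry 1
  0+0+1 = 1
  1+1 = 0 carry 1
  1+1+1 = 1 carry 1
  0+1+1 = 0 carry 1
  0+0+1 = 1
  0+0 = 0
  1+0 = 1
  0+0 = 0
  1+0 = 1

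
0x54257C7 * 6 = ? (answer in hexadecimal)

0x1F8E0EAA

Multiply each base-16 digit by 6, carrying:
  7×6 = 42 → write A carry 2
  C×6+2 = 74 → write A carry 4
  7×6+4 = 46 → write E carry 2
  5×6+2 = 32 → write 0 carry 2
  2×6+2 = 14 → write E
  4×6 = 24 → write 8 carry 1
  5×6+1 = 31 → write F carry 1
  remaining carry: 1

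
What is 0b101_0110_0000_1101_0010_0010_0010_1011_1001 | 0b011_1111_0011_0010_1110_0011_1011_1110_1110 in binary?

OR bit by bit (1 where either bit is 1):
  10101100000110100100010001010111001
| 01111110011001011100011101111101110
= 11111110011111111100011101111111111

0b11111110011111111100011101111111111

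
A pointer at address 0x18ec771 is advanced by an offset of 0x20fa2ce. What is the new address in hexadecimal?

0x39e6a3f

Add column by column in base 16, right to left:
  1+e = f
  7+c = 3 carry 1
  7+2+1 = a
  c+a = 6 carry 1
  e+f+1 = e carry 1
  8+0+1 = 9
  1+2 = 3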